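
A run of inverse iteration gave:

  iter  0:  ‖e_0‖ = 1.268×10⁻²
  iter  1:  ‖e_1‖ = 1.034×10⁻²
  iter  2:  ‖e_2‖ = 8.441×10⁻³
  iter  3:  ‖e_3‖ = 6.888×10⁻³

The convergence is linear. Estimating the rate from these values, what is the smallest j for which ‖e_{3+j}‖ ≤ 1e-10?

Rate ρ ≈ ‖e_3‖/‖e_2‖ = 6.888×10⁻³/8.441×10⁻³ = 0.8160.
After j more steps, ‖e_{3+j}‖ ≈ 6.888×10⁻³·ρ^j; need ρ^j ≤ 1e-10/6.888×10⁻³ = 1.4518e-08.
j ≥ ln(1.4518e-08)/ln(0.8160) = -18.0479/-0.20334 = 88.757.
So 89 more iterations are needed.

89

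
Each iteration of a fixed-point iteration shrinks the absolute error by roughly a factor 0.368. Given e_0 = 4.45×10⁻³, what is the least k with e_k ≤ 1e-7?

After k steps, e_k ≈ 4.45×10⁻³·0.368^k.
Need 0.368^k ≤ 1e-7/4.45×10⁻³ = 2.24719e-05.
k ≥ ln(2.24719e-05)/ln(0.368) = -10.7032/-0.99967 = 10.707.
Smallest integer k = 11.

11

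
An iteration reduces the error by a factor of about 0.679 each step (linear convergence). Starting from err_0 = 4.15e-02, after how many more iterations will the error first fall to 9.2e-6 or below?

After k steps, err_k ≈ 4.15e-02·0.679^k.
Need 0.679^k ≤ 9.2e-6/4.15e-02 = 0.000221687.
k ≥ ln(0.000221687)/ln(0.679) = -8.4142/-0.38713 = 21.735.
Smallest integer k = 22.

22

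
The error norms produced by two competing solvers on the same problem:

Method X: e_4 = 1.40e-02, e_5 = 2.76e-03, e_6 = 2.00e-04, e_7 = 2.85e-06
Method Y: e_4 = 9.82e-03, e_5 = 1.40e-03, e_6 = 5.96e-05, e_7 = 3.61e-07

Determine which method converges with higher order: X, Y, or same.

Method X: p ≈ ln(2.85e-06/2.00e-04)/ln(2.00e-04/2.76e-03) ≈ 1.62.
Method Y: p ≈ ln(3.61e-07/5.96e-05)/ln(5.96e-05/1.40e-03) ≈ 1.62.
Both orders ≈ 1.6 — effectively the same.

same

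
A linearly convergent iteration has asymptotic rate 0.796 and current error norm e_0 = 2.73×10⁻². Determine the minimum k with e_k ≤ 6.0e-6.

After k steps, e_k ≈ 2.73×10⁻²·0.796^k.
Need 0.796^k ≤ 6.0e-6/2.73×10⁻² = 0.00021978.
k ≥ ln(0.00021978)/ln(0.796) = -8.4229/-0.22816 = 36.917.
Smallest integer k = 37.

37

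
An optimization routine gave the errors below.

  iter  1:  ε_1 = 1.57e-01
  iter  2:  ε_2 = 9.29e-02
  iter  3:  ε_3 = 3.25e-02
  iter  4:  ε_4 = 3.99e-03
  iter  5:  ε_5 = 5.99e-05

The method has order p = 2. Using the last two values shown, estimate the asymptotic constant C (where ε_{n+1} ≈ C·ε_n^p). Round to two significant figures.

C ≈ ε_5 / ε_4^2
  = 5.99e-05 / (3.99e-03)^2
  = 5.99e-05 / 1.59201e-05 ≈ 3.7625

3.8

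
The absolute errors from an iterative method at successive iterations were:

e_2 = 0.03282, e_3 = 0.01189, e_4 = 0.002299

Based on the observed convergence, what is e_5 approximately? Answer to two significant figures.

First estimate the order: p ≈ ln(e_4/e_3) / ln(e_3/e_2) = ln(0.002299/0.01189)/ln(0.01189/0.03282) = ln(0.193356)/ln(0.362279) ≈ 1.6184.
Then e_5 ≈ e_4·(e_4/e_3)^p = 0.002299·(0.193356)^1.6184 = 0.002299·0.0699908 ≈ 0.0001609.

1.6e-4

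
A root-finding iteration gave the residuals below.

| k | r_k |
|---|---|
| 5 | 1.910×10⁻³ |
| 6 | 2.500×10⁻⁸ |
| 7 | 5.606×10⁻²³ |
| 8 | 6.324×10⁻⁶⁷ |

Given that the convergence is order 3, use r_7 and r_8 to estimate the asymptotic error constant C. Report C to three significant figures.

3.59

C ≈ r_8 / r_7^3
  = 6.324×10⁻⁶⁷ / (5.606×10⁻²³)^3
  = 6.324×10⁻⁶⁷ / 1.76181e-67 ≈ 3.5895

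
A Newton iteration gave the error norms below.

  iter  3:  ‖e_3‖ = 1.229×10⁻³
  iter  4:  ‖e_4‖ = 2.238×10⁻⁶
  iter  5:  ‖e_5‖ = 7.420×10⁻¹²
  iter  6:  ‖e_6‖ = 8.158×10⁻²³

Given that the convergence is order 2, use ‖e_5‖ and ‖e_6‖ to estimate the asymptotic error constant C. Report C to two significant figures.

1.5

C ≈ ‖e_6‖ / ‖e_5‖^2
  = 8.158×10⁻²³ / (7.420×10⁻¹²)^2
  = 8.158×10⁻²³ / 5.50564e-23 ≈ 1.4818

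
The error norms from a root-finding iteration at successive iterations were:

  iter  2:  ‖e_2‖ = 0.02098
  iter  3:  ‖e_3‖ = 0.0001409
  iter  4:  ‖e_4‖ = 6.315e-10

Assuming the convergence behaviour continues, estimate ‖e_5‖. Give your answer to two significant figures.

First estimate the order: p ≈ ln(‖e_4‖/‖e_3‖) / ln(‖e_3‖/‖e_2‖) = ln(6.315e-10/0.0001409)/ln(0.0001409/0.02098) = ln(4.4819e-06)/ln(0.00671592) ≈ 2.4615.
Then ‖e_5‖ ≈ ‖e_4‖·(‖e_4‖/‖e_3‖)^p = 6.315e-10·(4.4819e-06)^2.4615 = 6.315e-10·6.83241e-14 ≈ 4.315e-23.

4.3e-23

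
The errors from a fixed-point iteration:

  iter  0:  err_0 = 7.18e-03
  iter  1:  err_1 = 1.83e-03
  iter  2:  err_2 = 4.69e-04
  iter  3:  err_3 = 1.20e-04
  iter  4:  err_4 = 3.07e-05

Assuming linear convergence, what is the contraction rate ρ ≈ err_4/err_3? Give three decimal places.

0.256

ρ ≈ err_4/err_3 = 3.07e-05/1.20e-04 = 0.25583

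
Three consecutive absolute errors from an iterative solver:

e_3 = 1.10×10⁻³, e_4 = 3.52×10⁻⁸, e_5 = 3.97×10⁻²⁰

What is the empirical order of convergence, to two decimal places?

2.66

p ≈ ln(e_5/e_4) / ln(e_4/e_3)
  = ln(3.97×10⁻²⁰/3.52×10⁻⁸) / ln(3.52×10⁻⁸/1.10×10⁻³)
  = ln(1.12784e-12) / ln(3.2e-05)
  = -27.51072 / -10.34977 ≈ 2.65810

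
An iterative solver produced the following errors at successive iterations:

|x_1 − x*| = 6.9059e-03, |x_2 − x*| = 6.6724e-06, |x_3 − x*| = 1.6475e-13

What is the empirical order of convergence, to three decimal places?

p ≈ ln(|x_3 − x*|/|x_2 − x*|) / ln(|x_2 − x*|/|x_1 − x*|)
  = ln(1.6475e-13/6.6724e-06) / ln(6.6724e-06/6.9059e-03)
  = ln(2.46913e-08) / ln(0.000966188)
  = -17.516815 / -6.942152 ≈ 2.523254

2.523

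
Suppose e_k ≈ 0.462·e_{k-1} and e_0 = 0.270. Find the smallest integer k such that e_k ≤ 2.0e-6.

After k steps, e_k ≈ 0.270·0.462^k.
Need 0.462^k ≤ 2.0e-6/0.270 = 7.40741e-06.
k ≥ ln(7.40741e-06)/ln(0.462) = -11.8130/-0.77219 = 15.298.
Smallest integer k = 16.

16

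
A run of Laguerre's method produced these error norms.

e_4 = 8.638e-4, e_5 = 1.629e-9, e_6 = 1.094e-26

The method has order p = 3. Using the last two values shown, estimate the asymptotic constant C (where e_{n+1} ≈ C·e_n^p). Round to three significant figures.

C ≈ e_6 / e_5^3
  = 1.094e-26 / (1.629e-9)^3
  = 1.094e-26 / 4.32278e-27 ≈ 2.5308

2.53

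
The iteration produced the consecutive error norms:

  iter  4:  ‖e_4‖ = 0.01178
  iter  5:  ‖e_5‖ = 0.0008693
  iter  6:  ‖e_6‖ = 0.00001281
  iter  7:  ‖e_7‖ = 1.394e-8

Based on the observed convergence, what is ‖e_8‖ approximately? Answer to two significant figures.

2.2e-13

First estimate the order: p ≈ ln(‖e_7‖/‖e_6‖) / ln(‖e_6‖/‖e_5‖) = ln(1.394e-8/0.00001281)/ln(0.00001281/0.0008693) = ln(0.00108821)/ln(0.014736) ≈ 1.6179.
Then ‖e_8‖ ≈ ‖e_7‖·(‖e_7‖/‖e_6‖)^p = 1.394e-8·(0.00108821)^1.6179 = 1.394e-8·1.60582e-05 ≈ 2.239e-13.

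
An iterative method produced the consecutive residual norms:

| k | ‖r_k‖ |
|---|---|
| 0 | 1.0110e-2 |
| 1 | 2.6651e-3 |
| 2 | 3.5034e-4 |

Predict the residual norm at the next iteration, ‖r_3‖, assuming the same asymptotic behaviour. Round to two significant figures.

First estimate the order: p ≈ ln(‖r_2‖/‖r_1‖) / ln(‖r_1‖/‖r_0‖) = ln(3.5034e-4/2.6651e-3)/ln(2.6651e-3/1.0110e-2) = ln(0.131455)/ln(0.26361) ≈ 1.5219.
Then ‖r_3‖ ≈ ‖r_2‖·(‖r_2‖/‖r_1‖)^p = 3.5034e-4·(0.131455)^1.5219 = 3.5034e-4·0.0455897 ≈ 1.597e-05.

1.6e-5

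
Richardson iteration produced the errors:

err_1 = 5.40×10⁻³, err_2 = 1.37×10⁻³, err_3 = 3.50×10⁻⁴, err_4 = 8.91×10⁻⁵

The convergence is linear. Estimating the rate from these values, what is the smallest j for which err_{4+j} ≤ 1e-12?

14

Rate ρ ≈ err_4/err_3 = 8.91×10⁻⁵/3.50×10⁻⁴ = 0.2546.
After j more steps, err_{4+j} ≈ 8.91×10⁻⁵·ρ^j; need ρ^j ≤ 1e-12/8.91×10⁻⁵ = 1.12233e-08.
j ≥ ln(1.12233e-08)/ln(0.2546) = -18.3053/-1.36806 = 13.380.
So 14 more iterations are needed.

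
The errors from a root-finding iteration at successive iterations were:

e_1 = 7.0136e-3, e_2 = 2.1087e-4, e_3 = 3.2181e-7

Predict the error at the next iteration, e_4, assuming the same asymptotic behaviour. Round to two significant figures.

First estimate the order: p ≈ ln(e_3/e_2) / ln(e_2/e_1) = ln(3.2181e-7/2.1087e-4)/ln(2.1087e-4/7.0136e-3) = ln(0.00152611)/ln(0.0300659) ≈ 1.8506.
Then e_4 ≈ e_3·(e_3/e_2)^p = 3.2181e-7·(0.00152611)^1.8506 = 3.2181e-7·6.13683e-06 ≈ 1.975e-12.

2.0e-12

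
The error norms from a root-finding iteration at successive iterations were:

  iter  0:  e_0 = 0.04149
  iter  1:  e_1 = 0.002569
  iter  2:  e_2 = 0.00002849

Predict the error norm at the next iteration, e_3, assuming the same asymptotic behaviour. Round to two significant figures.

2.0e-8

First estimate the order: p ≈ ln(e_2/e_1) / ln(e_1/e_0) = ln(0.00002849/0.002569)/ln(0.002569/0.04149) = ln(0.0110899)/ln(0.0619185) ≈ 1.6182.
Then e_3 ≈ e_2·(e_2/e_1)^p = 0.00002849·(0.0110899)^1.6182 = 0.00002849·0.000685965 ≈ 1.954e-08.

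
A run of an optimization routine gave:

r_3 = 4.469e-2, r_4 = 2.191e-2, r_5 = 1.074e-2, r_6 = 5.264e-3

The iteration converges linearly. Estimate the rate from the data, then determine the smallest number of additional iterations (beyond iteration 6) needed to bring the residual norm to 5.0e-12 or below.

30

Rate ρ ≈ r_6/r_5 = 5.264e-3/1.074e-2 = 0.4901.
After j more steps, r_{6+j} ≈ 5.264e-3·ρ^j; need ρ^j ≤ 5.0e-12/5.264e-3 = 9.49848e-10.
j ≥ ln(9.49848e-10)/ln(0.4901) = -20.7747/-0.71315 = 29.131.
So 30 more iterations are needed.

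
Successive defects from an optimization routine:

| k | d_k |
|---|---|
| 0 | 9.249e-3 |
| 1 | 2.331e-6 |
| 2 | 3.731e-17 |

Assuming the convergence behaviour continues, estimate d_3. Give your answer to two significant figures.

1.5e-49

First estimate the order: p ≈ ln(d_2/d_1) / ln(d_1/d_0) = ln(3.731e-17/2.331e-6)/ln(2.331e-6/9.249e-3) = ln(1.6006e-11)/ln(0.000252027) ≈ 3.0000.
Then d_3 ≈ d_2·(d_2/d_1)^p = 3.731e-17·(1.6006e-11)^3.0000 = 3.731e-17·4.10061e-33 ≈ 1.53e-49.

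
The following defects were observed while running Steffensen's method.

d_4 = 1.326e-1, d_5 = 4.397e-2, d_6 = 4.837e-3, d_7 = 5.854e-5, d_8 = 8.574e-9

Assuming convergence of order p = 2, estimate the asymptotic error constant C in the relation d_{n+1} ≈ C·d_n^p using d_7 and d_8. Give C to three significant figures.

2.50

C ≈ d_8 / d_7^2
  = 8.574e-9 / (5.854e-5)^2
  = 8.574e-9 / 3.42693e-09 ≈ 2.5019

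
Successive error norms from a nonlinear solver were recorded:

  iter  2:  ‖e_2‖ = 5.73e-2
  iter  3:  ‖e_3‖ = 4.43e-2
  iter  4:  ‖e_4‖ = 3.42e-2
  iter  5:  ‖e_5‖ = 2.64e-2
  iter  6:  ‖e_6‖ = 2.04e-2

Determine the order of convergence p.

1

Consecutive ratios: ‖e_6‖/‖e_5‖ = 2.04e-2/2.64e-2 = 0.772727, ‖e_5‖/‖e_4‖ = 2.64e-2/3.42e-2 = 0.77193.
p ≈ ln(0.772727)/ln(0.77193) = -0.2578/-0.2589 ≈ 1.00.
So the convergence is linear (order 1).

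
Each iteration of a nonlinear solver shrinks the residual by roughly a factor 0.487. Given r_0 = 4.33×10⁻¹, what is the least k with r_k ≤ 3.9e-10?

After k steps, r_k ≈ 4.33×10⁻¹·0.487^k.
Need 0.487^k ≤ 3.9e-10/4.33×10⁻¹ = 9.00693e-10.
k ≥ ln(9.00693e-10)/ln(0.487) = -20.8279/-0.71949 = 28.948.
Smallest integer k = 29.

29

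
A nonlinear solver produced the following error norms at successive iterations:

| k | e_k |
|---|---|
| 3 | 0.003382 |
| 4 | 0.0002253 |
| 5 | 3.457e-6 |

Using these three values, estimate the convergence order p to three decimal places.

p ≈ ln(e_5/e_4) / ln(e_4/e_3)
  = ln(3.457e-6/0.0002253) / ln(0.0002253/0.003382)
  = ln(0.015344) / ln(0.0666174)
  = -4.177031 / -2.708789 ≈ 1.542029

1.542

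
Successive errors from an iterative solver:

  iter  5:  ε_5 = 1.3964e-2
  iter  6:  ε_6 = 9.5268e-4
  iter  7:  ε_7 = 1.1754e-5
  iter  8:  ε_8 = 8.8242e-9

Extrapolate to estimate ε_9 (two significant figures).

6.8e-14

First estimate the order: p ≈ ln(ε_8/ε_7) / ln(ε_7/ε_6) = ln(8.8242e-9/1.1754e-5)/ln(1.1754e-5/9.5268e-4) = ln(0.00075074)/ln(0.0123378) ≈ 1.6369.
Then ε_9 ≈ ε_8·(ε_8/ε_7)^p = 8.8242e-9·(0.00075074)^1.6369 = 8.8242e-9·7.68226e-06 ≈ 6.779e-14.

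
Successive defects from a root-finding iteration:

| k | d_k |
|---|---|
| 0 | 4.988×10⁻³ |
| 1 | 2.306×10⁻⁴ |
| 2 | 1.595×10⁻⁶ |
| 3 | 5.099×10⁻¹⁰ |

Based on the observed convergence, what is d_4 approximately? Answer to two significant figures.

First estimate the order: p ≈ ln(d_3/d_2) / ln(d_2/d_1) = ln(5.099×10⁻¹⁰/1.595×10⁻⁶)/ln(1.595×10⁻⁶/2.306×10⁻⁴) = ln(0.000319687)/ln(0.00691674) ≈ 1.6181.
Then d_4 ≈ d_3·(d_3/d_2)^p = 5.099×10⁻¹⁰·(0.000319687)^1.6181 = 5.099×10⁻¹⁰·2.20951e-06 ≈ 1.127e-15.

1.1e-15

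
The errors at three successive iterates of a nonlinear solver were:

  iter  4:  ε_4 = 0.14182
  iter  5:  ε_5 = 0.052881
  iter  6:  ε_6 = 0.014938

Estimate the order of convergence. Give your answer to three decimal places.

p ≈ ln(ε_6/ε_5) / ln(ε_5/ε_4)
  = ln(0.014938/0.052881) / ln(0.052881/0.14182)
  = ln(0.282483) / ln(0.372874)
  = -1.264137 / -0.986515 ≈ 1.281417

1.281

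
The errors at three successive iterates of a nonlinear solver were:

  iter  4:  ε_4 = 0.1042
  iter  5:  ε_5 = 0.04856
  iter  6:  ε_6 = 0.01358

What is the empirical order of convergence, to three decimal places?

1.669

p ≈ ln(ε_6/ε_5) / ln(ε_5/ε_4)
  = ln(0.01358/0.04856) / ln(0.04856/0.1042)
  = ln(0.279654) / ln(0.466027)
  = -1.274202 / -0.763512 ≈ 1.668870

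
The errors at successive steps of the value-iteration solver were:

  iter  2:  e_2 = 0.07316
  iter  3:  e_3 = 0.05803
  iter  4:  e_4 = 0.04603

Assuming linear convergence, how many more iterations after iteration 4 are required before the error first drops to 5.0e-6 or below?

Rate ρ ≈ e_4/e_3 = 0.04603/0.05803 = 0.7932.
After j more steps, e_{4+j} ≈ 0.04603·ρ^j; need ρ^j ≤ 5.0e-6/0.04603 = 0.000108625.
j ≥ ln(0.000108625)/ln(0.7932) = -9.1276/-0.23168 = 39.397.
So 40 more iterations are needed.

40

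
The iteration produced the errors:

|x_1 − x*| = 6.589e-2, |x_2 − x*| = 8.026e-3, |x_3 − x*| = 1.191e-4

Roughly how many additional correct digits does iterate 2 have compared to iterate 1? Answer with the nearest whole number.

1

Digits gained ≈ log₁₀(|x_1 − x*|/|x_2 − x*|) = log₁₀(6.589e-2/8.026e-3) = log₁₀(8.20957) ≈ 0.914.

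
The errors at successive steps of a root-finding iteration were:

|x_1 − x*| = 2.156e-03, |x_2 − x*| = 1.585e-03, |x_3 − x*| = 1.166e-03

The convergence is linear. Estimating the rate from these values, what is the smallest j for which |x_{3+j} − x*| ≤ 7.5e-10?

47

Rate ρ ≈ |x_3 − x*|/|x_2 − x*| = 1.166e-03/1.585e-03 = 0.7356.
After j more steps, |x_{3+j} − x*| ≈ 1.166e-03·ρ^j; need ρ^j ≤ 7.5e-10/1.166e-03 = 6.43225e-07.
j ≥ ln(6.43225e-07)/ln(0.7356) = -14.2568/-0.30707 = 46.429.
So 47 more iterations are needed.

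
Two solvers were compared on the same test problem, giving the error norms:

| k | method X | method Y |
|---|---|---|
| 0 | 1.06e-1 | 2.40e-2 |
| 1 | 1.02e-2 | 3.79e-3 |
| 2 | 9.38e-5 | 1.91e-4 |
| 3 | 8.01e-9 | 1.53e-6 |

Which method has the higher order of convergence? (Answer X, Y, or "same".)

X

Method X: p ≈ ln(8.01e-9/9.38e-5)/ln(9.38e-5/1.02e-2) ≈ 2.00.
Method Y: p ≈ ln(1.53e-6/1.91e-4)/ln(1.91e-4/3.79e-3) ≈ 1.62.
Method X has the higher order (≈2.0 vs ≈1.6).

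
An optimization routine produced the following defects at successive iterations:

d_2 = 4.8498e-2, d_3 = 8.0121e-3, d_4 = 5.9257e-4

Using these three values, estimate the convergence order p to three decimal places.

1.446

p ≈ ln(d_4/d_3) / ln(d_3/d_2)
  = ln(5.9257e-4/8.0121e-3) / ln(8.0121e-3/4.8498e-2)
  = ln(0.0739594) / ln(0.165205)
  = -2.604239 / -1.800568 ≈ 1.446343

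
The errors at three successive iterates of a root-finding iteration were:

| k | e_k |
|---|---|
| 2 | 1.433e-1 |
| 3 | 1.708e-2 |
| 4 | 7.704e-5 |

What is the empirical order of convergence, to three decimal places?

p ≈ ln(e_4/e_3) / ln(e_3/e_2)
  = ln(7.704e-5/1.708e-2) / ln(1.708e-2/1.433e-1)
  = ln(0.00451054) / ln(0.119191)
  = -5.401338 / -2.127028 ≈ 2.539383

2.539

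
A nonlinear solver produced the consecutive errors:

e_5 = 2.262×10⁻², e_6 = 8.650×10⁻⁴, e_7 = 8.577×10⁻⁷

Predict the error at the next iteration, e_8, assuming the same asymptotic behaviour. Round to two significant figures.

First estimate the order: p ≈ ln(e_7/e_6) / ln(e_6/e_5) = ln(8.577×10⁻⁷/8.650×10⁻⁴)/ln(8.650×10⁻⁴/2.262×10⁻²) = ln(0.000991561)/ln(0.0382405) ≈ 2.1190.
Then e_8 ≈ e_7·(e_7/e_6)^p = 8.577×10⁻⁷·(0.000991561)^2.1190 = 8.577×10⁻⁷·4.31719e-07 ≈ 3.703e-13.

3.7e-13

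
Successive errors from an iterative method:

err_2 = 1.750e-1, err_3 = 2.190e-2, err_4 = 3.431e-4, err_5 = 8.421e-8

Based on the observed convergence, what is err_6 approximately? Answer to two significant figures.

5.1e-15

First estimate the order: p ≈ ln(err_5/err_4) / ln(err_4/err_3) = ln(8.421e-8/3.431e-4)/ln(3.431e-4/2.190e-2) = ln(0.000245439)/ln(0.0156667) ≈ 2.0000.
Then err_6 ≈ err_5·(err_5/err_4)^p = 8.421e-8·(0.000245439)^2.0000 = 8.421e-8·6.02403e-08 ≈ 5.073e-15.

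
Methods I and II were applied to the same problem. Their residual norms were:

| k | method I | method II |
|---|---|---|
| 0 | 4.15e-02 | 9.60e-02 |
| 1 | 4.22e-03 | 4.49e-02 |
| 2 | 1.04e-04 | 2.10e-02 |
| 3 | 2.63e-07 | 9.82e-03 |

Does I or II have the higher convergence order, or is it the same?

Method I: p ≈ ln(2.63e-07/1.04e-04)/ln(1.04e-04/4.22e-03) ≈ 1.61.
Method II: p ≈ ln(9.82e-03/2.10e-02)/ln(2.10e-02/4.49e-02) ≈ 1.00.
Method I has the higher order (≈1.6 vs ≈1.0).

I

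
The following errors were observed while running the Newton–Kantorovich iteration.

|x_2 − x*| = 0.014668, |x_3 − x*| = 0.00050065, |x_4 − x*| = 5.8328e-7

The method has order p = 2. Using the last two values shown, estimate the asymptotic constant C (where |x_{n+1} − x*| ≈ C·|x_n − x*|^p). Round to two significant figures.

C ≈ |x_4 − x*| / |x_3 − x*|^2
  = 5.8328e-7 / (0.00050065)^2
  = 5.8328e-7 / 2.5065e-07 ≈ 2.3271

2.3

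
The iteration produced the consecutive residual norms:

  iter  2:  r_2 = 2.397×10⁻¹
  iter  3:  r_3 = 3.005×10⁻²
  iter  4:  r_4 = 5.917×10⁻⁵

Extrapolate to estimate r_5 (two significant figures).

First estimate the order: p ≈ ln(r_4/r_3) / ln(r_3/r_2) = ln(5.917×10⁻⁵/3.005×10⁻²)/ln(3.005×10⁻²/2.397×10⁻¹) = ln(0.00196905)/ln(0.125365) ≈ 3.0003.
Then r_5 ≈ r_4·(r_4/r_3)^p = 5.917×10⁻⁵·(0.00196905)^3.0003 = 5.917×10⁻⁵·7.62006e-09 ≈ 4.509e-13.

4.5e-13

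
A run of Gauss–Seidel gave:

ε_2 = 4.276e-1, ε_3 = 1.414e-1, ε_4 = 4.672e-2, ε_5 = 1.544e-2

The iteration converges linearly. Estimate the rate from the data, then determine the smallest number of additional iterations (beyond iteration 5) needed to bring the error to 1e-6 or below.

9

Rate ρ ≈ ε_5/ε_4 = 1.544e-2/4.672e-2 = 0.3305.
After j more steps, ε_{5+j} ≈ 1.544e-2·ρ^j; need ρ^j ≤ 1e-6/1.544e-2 = 6.47668e-05.
j ≥ ln(6.47668e-05)/ln(0.3305) = -9.6447/-1.10715 = 8.711.
So 9 more iterations are needed.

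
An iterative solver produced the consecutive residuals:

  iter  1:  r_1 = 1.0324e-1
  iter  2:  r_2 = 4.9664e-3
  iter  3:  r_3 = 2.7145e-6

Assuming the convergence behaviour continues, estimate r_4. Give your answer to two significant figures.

First estimate the order: p ≈ ln(r_3/r_2) / ln(r_2/r_1) = ln(2.7145e-6/4.9664e-3)/ln(4.9664e-3/1.0324e-1) = ln(0.000546573)/ln(0.0481054) ≈ 2.4756.
Then r_4 ≈ r_3·(r_3/r_2)^p = 2.7145e-6·(0.000546573)^2.4756 = 2.7145e-6·8.38922e-09 ≈ 2.277e-14.

2.3e-14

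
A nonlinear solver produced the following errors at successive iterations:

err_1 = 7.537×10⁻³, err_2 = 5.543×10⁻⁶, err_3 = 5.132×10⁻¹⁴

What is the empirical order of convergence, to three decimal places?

p ≈ ln(err_3/err_2) / ln(err_2/err_1)
  = ln(5.132×10⁻¹⁴/5.543×10⁻⁶) / ln(5.543×10⁻⁶/7.537×10⁻³)
  = ln(9.25852e-09) / ln(0.000735439)
  = -18.497722 / -7.215043 ≈ 2.563772

2.564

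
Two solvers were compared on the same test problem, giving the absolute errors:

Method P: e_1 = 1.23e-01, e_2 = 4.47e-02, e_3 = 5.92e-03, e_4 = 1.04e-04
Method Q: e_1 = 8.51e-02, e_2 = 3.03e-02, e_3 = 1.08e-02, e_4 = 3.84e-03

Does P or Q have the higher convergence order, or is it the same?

Method P: p ≈ ln(1.04e-04/5.92e-03)/ln(5.92e-03/4.47e-02) ≈ 2.00.
Method Q: p ≈ ln(3.84e-03/1.08e-02)/ln(1.08e-02/3.03e-02) ≈ 1.00.
Method P has the higher order (≈2.0 vs ≈1.0).

P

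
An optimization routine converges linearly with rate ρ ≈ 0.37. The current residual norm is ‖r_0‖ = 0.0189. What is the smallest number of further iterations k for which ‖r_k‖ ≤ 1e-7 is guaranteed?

13

After k steps, ‖r_k‖ ≈ 0.0189·0.37^k.
Need 0.37^k ≤ 1e-7/0.0189 = 5.29101e-06.
k ≥ ln(5.29101e-06)/ln(0.37) = -12.1495/-0.99425 = 12.220.
Smallest integer k = 13.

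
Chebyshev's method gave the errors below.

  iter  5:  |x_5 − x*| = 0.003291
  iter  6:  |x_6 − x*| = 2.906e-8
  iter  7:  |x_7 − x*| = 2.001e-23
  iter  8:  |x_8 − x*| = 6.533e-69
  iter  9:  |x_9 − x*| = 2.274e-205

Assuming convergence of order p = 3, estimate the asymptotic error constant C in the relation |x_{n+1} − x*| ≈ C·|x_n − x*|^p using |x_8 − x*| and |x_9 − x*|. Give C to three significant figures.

C ≈ |x_9 − x*| / |x_8 − x*|^3
  = 2.274e-205 / (6.533e-69)^3
  = 2.274e-205 / 2.78829e-205 ≈ 0.81555

0.816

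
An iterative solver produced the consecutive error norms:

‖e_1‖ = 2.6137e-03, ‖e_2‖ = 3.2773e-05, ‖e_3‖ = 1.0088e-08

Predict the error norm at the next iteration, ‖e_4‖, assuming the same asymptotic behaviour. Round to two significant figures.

First estimate the order: p ≈ ln(‖e_3‖/‖e_2‖) / ln(‖e_2‖/‖e_1‖) = ln(1.0088e-08/3.2773e-05)/ln(3.2773e-05/2.6137e-03) = ln(0.000307814)/ln(0.0125389) ≈ 1.8466.
Then ‖e_4‖ ≈ ‖e_3‖·(‖e_3‖/‖e_2‖)^p = 1.0088e-08·(0.000307814)^1.8466 = 1.0088e-08·3.27547e-07 ≈ 3.304e-15.

3.3e-15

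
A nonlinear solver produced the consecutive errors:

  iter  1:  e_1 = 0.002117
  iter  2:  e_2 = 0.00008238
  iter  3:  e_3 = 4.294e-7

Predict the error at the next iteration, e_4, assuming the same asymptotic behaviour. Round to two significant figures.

First estimate the order: p ≈ ln(e_3/e_2) / ln(e_2/e_1) = ln(4.294e-7/0.00008238)/ln(0.00008238/0.002117) = ln(0.00521243)/ln(0.0389136) ≈ 1.6192.
Then e_4 ≈ e_3·(e_3/e_2)^p = 4.294e-7·(0.00521243)^1.6192 = 4.294e-7·0.000201109 ≈ 8.636e-11.

8.6e-11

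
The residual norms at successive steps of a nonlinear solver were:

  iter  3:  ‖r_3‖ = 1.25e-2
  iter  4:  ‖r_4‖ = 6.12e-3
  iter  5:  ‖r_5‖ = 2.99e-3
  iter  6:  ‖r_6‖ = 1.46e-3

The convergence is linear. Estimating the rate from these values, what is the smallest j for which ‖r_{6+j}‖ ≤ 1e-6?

Rate ρ ≈ ‖r_6‖/‖r_5‖ = 1.46e-3/2.99e-3 = 0.4883.
After j more steps, ‖r_{6+j}‖ ≈ 1.46e-3·ρ^j; need ρ^j ≤ 1e-6/1.46e-3 = 0.000684932.
j ≥ ln(0.000684932)/ln(0.4883) = -7.2862/-0.71683 = 10.164.
So 11 more iterations are needed.

11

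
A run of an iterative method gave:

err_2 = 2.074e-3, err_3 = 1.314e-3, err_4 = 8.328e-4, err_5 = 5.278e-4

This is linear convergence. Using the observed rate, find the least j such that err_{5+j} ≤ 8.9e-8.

Rate ρ ≈ err_5/err_4 = 5.278e-4/8.328e-4 = 0.6338.
After j more steps, err_{5+j} ≈ 5.278e-4·ρ^j; need ρ^j ≤ 8.9e-8/5.278e-4 = 0.000168624.
j ≥ ln(0.000168624)/ln(0.6338) = -8.6878/-0.45602 = 19.051.
So 20 more iterations are needed.

20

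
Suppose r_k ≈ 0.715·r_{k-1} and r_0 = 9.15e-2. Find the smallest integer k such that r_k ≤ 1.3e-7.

41

After k steps, r_k ≈ 9.15e-2·0.715^k.
Need 0.715^k ≤ 1.3e-7/9.15e-2 = 1.42077e-06.
k ≥ ln(1.42077e-06)/ln(0.715) = -13.4643/-0.33547 = 40.136.
Smallest integer k = 41.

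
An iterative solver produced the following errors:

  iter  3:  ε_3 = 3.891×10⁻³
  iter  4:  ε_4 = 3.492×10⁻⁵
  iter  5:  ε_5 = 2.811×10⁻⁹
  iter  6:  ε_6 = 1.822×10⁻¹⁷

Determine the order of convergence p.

Consecutive ratios: ε_6/ε_5 = 1.822×10⁻¹⁷/2.811×10⁻⁹ = 6.48168e-09, ε_5/ε_4 = 2.811×10⁻⁹/3.492×10⁻⁵ = 8.04983e-05.
p ≈ ln(6.48168e-09)/ln(8.04983e-05) = -18.8543/-9.4273 ≈ 2.00.
So the convergence is quadratic (order 2).

2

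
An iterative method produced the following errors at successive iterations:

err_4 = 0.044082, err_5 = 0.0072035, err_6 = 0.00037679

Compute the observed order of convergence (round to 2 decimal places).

1.63

p ≈ ln(err_6/err_5) / ln(err_5/err_4)
  = ln(0.00037679/0.0072035) / ln(0.0072035/0.044082)
  = ln(0.0523065) / ln(0.163411)
  = -2.95063 / -1.81149 ≈ 1.62884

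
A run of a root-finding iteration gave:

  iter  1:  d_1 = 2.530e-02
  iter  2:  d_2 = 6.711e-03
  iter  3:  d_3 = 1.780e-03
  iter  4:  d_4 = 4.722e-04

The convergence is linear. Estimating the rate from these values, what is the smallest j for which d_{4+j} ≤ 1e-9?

10

Rate ρ ≈ d_4/d_3 = 4.722e-04/1.780e-03 = 0.2653.
After j more steps, d_{4+j} ≈ 4.722e-04·ρ^j; need ρ^j ≤ 1e-9/4.722e-04 = 2.11775e-06.
j ≥ ln(2.11775e-06)/ln(0.2653) = -13.0652/-1.32689 = 9.846.
So 10 more iterations are needed.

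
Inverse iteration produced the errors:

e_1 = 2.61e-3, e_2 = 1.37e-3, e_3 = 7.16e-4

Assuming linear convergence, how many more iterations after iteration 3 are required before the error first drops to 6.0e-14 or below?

Rate ρ ≈ e_3/e_2 = 7.16e-4/1.37e-3 = 0.5226.
After j more steps, e_{3+j} ≈ 7.16e-4·ρ^j; need ρ^j ≤ 6.0e-14/7.16e-4 = 8.37989e-11.
j ≥ ln(8.37989e-11)/ln(0.5226) = -23.2026/-0.64894 = 35.755.
So 36 more iterations are needed.

36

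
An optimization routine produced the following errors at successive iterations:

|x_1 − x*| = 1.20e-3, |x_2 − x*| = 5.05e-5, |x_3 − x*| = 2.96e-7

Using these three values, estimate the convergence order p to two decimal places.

1.62

p ≈ ln(|x_3 − x*|/|x_2 − x*|) / ln(|x_2 − x*|/|x_1 − x*|)
  = ln(2.96e-7/5.05e-5) / ln(5.05e-5/1.20e-3)
  = ln(0.00586139) / ln(0.0420833)
  = -5.13937 / -3.16810 ≈ 1.62222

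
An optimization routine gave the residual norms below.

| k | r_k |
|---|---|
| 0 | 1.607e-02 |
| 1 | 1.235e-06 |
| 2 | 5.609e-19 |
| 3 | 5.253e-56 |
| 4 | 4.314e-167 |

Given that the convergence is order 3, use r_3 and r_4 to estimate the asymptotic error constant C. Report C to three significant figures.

0.298

C ≈ r_4 / r_3^3
  = 4.314e-167 / (5.253e-56)^3
  = 4.314e-167 / 1.44951e-166 ≈ 0.29762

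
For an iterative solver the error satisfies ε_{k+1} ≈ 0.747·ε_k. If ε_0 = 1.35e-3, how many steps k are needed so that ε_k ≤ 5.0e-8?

35

After k steps, ε_k ≈ 1.35e-3·0.747^k.
Need 0.747^k ≤ 5.0e-8/1.35e-3 = 3.7037e-05.
k ≥ ln(3.7037e-05)/ln(0.747) = -10.2036/-0.29169 = 34.981.
Smallest integer k = 35.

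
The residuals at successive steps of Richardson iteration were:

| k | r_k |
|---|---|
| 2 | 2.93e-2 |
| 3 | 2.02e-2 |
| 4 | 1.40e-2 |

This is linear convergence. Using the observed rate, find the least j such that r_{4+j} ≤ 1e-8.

39

Rate ρ ≈ r_4/r_3 = 1.40e-2/2.02e-2 = 0.6931.
After j more steps, r_{4+j} ≈ 1.40e-2·ρ^j; need ρ^j ≤ 1e-8/1.40e-2 = 7.14286e-07.
j ≥ ln(7.14286e-07)/ln(0.6931) = -14.1520/-0.36658 = 38.605.
So 39 more iterations are needed.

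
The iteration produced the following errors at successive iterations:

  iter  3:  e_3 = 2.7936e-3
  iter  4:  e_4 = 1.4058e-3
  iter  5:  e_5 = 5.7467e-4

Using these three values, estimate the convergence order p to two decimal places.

p ≈ ln(e_5/e_4) / ln(e_4/e_3)
  = ln(5.7467e-4/1.4058e-3) / ln(1.4058e-3/2.7936e-3)
  = ln(0.408785) / ln(0.503222)
  = -0.89457 / -0.68672 ≈ 1.30267

1.30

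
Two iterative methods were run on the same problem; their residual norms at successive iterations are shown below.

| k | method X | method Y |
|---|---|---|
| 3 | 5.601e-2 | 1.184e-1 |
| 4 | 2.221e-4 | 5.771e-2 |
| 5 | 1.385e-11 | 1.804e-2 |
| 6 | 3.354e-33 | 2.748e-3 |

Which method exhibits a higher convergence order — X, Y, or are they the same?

Method X: p ≈ ln(3.354e-33/1.385e-11)/ln(1.385e-11/2.221e-4) ≈ 3.00.
Method Y: p ≈ ln(2.748e-3/1.804e-2)/ln(1.804e-2/5.771e-2) ≈ 1.62.
Method X has the higher order (≈3.0 vs ≈1.6).

X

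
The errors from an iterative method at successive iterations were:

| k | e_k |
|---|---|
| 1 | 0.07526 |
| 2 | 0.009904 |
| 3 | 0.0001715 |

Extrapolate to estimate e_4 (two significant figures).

First estimate the order: p ≈ ln(e_3/e_2) / ln(e_2/e_1) = ln(0.0001715/0.009904)/ln(0.009904/0.07526) = ln(0.0173162)/ln(0.131597) ≈ 2.0000.
Then e_4 ≈ e_3·(e_3/e_2)^p = 0.0001715·(0.0173162)^2.0000 = 0.0001715·0.000299851 ≈ 5.142e-08.

5.1e-8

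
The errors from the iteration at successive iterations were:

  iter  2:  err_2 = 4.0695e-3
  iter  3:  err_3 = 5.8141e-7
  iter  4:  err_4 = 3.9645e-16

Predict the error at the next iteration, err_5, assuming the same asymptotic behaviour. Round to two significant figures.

First estimate the order: p ≈ ln(err_4/err_3) / ln(err_3/err_2) = ln(3.9645e-16/5.8141e-7)/ln(5.8141e-7/4.0695e-3) = ln(6.81877e-10)/ln(0.00014287) ≈ 2.3839.
Then err_5 ≈ err_4·(err_4/err_3)^p = 3.9645e-16·(6.81877e-10)^2.3839 = 3.9645e-16·1.40758e-22 ≈ 5.58e-38.

5.6e-38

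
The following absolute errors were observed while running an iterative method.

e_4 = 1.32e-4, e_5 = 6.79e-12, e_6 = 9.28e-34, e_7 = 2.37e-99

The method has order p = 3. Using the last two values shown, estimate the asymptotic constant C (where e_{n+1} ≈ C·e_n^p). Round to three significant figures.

C ≈ e_7 / e_6^3
  = 2.37e-99 / (9.28e-34)^3
  = 2.37e-99 / 7.99179e-100 ≈ 2.9655

2.97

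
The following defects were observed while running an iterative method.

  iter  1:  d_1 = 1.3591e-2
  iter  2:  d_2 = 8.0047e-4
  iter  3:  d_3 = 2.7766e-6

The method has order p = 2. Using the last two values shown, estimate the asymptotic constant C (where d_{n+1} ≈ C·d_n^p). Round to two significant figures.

4.3

C ≈ d_3 / d_2^2
  = 2.7766e-6 / (8.0047e-4)^2
  = 2.7766e-6 / 6.40752e-07 ≈ 4.3333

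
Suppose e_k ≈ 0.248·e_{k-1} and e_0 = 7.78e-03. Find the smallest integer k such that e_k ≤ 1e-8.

10

After k steps, e_k ≈ 7.78e-03·0.248^k.
Need 0.248^k ≤ 1e-8/7.78e-03 = 1.28535e-06.
k ≥ ln(1.28535e-06)/ln(0.248) = -13.5645/-1.39433 = 9.728.
Smallest integer k = 10.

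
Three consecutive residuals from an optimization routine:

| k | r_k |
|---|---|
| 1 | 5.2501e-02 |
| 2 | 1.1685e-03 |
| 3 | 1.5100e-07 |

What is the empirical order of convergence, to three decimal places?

2.353

p ≈ ln(r_3/r_2) / ln(r_2/r_1)
  = ln(1.5100e-07/1.1685e-03) / ln(1.1685e-03/5.2501e-02)
  = ln(0.000129226) / ln(0.0222567)
  = -8.953948 / -3.805112 ≈ 2.353137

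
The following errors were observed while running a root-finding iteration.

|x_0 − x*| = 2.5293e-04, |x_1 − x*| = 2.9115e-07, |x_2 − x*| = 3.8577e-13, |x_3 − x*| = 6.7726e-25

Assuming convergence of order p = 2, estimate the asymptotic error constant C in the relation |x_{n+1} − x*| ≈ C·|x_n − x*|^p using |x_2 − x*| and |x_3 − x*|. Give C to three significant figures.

4.55

C ≈ |x_3 − x*| / |x_2 − x*|^2
  = 6.7726e-25 / (3.8577e-13)^2
  = 6.7726e-25 / 1.48818e-25 ≈ 4.5509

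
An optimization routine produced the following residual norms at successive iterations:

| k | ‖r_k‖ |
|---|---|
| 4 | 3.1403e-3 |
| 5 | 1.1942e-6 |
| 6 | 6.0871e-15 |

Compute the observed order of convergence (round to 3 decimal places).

2.425

p ≈ ln(‖r_6‖/‖r_5‖) / ln(‖r_5‖/‖r_4‖)
  = ln(6.0871e-15/1.1942e-6) / ln(1.1942e-6/3.1403e-3)
  = ln(5.09722e-09) / ln(0.000380282)
  = -19.094571 / -7.874597 ≈ 2.424832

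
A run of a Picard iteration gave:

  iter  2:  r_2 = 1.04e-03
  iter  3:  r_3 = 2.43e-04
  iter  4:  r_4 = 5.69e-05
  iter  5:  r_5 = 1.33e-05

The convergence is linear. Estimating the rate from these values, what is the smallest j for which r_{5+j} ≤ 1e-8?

Rate ρ ≈ r_5/r_4 = 1.33e-05/5.69e-05 = 0.2337.
After j more steps, r_{5+j} ≈ 1.33e-05·ρ^j; need ρ^j ≤ 1e-8/1.33e-05 = 0.00075188.
j ≥ ln(0.00075188)/ln(0.2337) = -7.1929/-1.45372 = 4.948.
So 5 more iterations are needed.

5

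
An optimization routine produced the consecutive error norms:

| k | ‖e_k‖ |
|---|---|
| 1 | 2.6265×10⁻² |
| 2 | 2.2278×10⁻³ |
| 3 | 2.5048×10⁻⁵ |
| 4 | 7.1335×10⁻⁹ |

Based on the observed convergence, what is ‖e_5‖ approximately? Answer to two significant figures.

First estimate the order: p ≈ ln(‖e_4‖/‖e_3‖) / ln(‖e_3‖/‖e_2‖) = ln(7.1335×10⁻⁹/2.5048×10⁻⁵)/ln(2.5048×10⁻⁵/2.2278×10⁻³) = ln(0.000284793)/ln(0.0112434) ≈ 1.8190.
Then ‖e_5‖ ≈ ‖e_4‖·(‖e_4‖/‖e_3‖)^p = 7.1335×10⁻⁹·(0.000284793)^1.8190 = 7.1335×10⁻⁹·3.55458e-07 ≈ 2.536e-15.

2.5e-15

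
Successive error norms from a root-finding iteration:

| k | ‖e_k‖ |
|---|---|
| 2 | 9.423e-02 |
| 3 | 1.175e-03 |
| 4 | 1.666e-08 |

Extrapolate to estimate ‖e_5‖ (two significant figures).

7.5e-21

First estimate the order: p ≈ ln(‖e_4‖/‖e_3‖) / ln(‖e_3‖/‖e_2‖) = ln(1.666e-08/1.175e-03)/ln(1.175e-03/9.423e-02) = ln(1.41787e-05)/ln(0.0124695) ≈ 2.5462.
Then ‖e_5‖ ≈ ‖e_4‖·(‖e_4‖/‖e_3‖)^p = 1.666e-08·(1.41787e-05)^2.5462 = 1.666e-08·4.51956e-13 ≈ 7.53e-21.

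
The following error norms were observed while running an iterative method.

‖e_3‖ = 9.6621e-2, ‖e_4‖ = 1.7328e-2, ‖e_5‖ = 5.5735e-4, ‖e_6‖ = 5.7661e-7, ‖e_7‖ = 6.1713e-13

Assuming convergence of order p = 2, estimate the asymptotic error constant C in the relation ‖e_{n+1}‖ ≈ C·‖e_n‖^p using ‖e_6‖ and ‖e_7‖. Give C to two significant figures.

1.9

C ≈ ‖e_7‖ / ‖e_6‖^2
  = 6.1713e-13 / (5.7661e-7)^2
  = 6.1713e-13 / 3.32479e-13 ≈ 1.8561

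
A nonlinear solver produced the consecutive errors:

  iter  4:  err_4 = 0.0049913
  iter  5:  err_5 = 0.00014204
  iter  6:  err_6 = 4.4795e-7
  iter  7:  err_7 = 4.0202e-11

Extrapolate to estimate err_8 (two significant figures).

First estimate the order: p ≈ ln(err_7/err_6) / ln(err_6/err_5) = ln(4.0202e-11/4.4795e-7)/ln(4.4795e-7/0.00014204) = ln(8.97466e-05)/ln(0.00315369) ≈ 1.6180.
Then err_8 ≈ err_7·(err_7/err_6)^p = 4.0202e-11·(8.97466e-05)^1.6180 = 4.0202e-11·2.83128e-07 ≈ 1.138e-17.

1.1e-17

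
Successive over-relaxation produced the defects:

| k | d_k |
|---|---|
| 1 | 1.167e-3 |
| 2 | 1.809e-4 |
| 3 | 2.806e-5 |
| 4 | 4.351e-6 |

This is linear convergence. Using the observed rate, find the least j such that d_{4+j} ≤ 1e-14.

11

Rate ρ ≈ d_4/d_3 = 4.351e-6/2.806e-5 = 0.1551.
After j more steps, d_{4+j} ≈ 4.351e-6·ρ^j; need ρ^j ≤ 1e-14/4.351e-6 = 2.29832e-09.
j ≥ ln(2.29832e-09)/ln(0.1551) = -19.8911/-1.86369 = 10.673.
So 11 more iterations are needed.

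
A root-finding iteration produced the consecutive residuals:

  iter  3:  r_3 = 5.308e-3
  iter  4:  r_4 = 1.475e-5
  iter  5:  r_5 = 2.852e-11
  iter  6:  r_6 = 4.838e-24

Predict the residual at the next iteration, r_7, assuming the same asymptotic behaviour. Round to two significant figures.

First estimate the order: p ≈ ln(r_6/r_5) / ln(r_5/r_4) = ln(4.838e-24/2.852e-11)/ln(2.852e-11/1.475e-5) = ln(1.69635e-13)/ln(1.93356e-06) ≈ 2.2351.
Then r_7 ≈ r_6·(r_6/r_5)^p = 4.838e-24·(1.69635e-13)^2.2351 = 4.838e-24·2.86213e-29 ≈ 1.385e-52.

1.4e-52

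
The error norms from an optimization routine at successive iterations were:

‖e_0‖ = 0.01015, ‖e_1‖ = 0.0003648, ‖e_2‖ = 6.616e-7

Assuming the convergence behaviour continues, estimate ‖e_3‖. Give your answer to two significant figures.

4.1e-12

First estimate the order: p ≈ ln(‖e_2‖/‖e_1‖) / ln(‖e_1‖/‖e_0‖) = ln(6.616e-7/0.0003648)/ln(0.0003648/0.01015) = ln(0.0018136)/ln(0.0359409) ≈ 1.8980.
Then ‖e_3‖ ≈ ‖e_2‖·(‖e_2‖/‖e_1‖)^p = 6.616e-7·(0.0018136)^1.8980 = 6.616e-7·6.26198e-06 ≈ 4.143e-12.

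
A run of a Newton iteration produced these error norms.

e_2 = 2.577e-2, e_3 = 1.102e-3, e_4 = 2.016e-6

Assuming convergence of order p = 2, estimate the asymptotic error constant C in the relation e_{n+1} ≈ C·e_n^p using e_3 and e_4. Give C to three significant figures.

1.66

C ≈ e_4 / e_3^2
  = 2.016e-6 / (1.102e-3)^2
  = 2.016e-6 / 1.2144e-06 ≈ 1.6601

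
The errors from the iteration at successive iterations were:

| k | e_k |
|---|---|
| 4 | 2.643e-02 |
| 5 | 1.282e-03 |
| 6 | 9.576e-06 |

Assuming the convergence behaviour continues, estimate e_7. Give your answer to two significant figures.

3.5e-9

First estimate the order: p ≈ ln(e_6/e_5) / ln(e_5/e_4) = ln(9.576e-06/1.282e-03)/ln(1.282e-03/2.643e-02) = ln(0.00746958)/ln(0.0485055) ≈ 1.6182.
Then e_7 ≈ e_6·(e_6/e_5)^p = 9.576e-06·(0.00746958)^1.6182 = 9.576e-06·0.000361883 ≈ 3.465e-09.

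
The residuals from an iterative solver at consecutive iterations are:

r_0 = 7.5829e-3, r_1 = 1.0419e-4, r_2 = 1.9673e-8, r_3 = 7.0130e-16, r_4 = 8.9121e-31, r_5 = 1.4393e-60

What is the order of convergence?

2

Consecutive ratios: r_5/r_4 = 1.4393e-60/8.9121e-31 = 1.615e-30, r_4/r_3 = 8.9121e-31/7.0130e-16 = 1.2708e-15.
p ≈ ln(1.615e-30)/ln(1.2708e-15) = -68.5982/-34.2991 ≈ 2.00.
So the convergence is quadratic (order 2).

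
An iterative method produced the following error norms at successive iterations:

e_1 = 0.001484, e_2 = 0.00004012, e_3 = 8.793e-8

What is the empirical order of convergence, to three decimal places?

p ≈ ln(e_3/e_2) / ln(e_2/e_1)
  = ln(8.793e-8/0.00004012) / ln(0.00004012/0.001484)
  = ln(0.00219167) / ln(0.027035)
  = -6.123091 / -3.610623 ≈ 1.695854

1.696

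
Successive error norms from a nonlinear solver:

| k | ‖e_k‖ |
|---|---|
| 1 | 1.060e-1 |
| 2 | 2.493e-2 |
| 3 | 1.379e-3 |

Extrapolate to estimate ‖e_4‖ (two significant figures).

First estimate the order: p ≈ ln(‖e_3‖/‖e_2‖) / ln(‖e_2‖/‖e_1‖) = ln(1.379e-3/2.493e-2)/ln(2.493e-2/1.060e-1) = ln(0.0553149)/ln(0.235189) ≈ 2.0000.
Then ‖e_4‖ ≈ ‖e_3‖·(‖e_3‖/‖e_2‖)^p = 1.379e-3·(0.0553149)^2.0000 = 1.379e-3·0.00305974 ≈ 4.219e-06.

4.2e-6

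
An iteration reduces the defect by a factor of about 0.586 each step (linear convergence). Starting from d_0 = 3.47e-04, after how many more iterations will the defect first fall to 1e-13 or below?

42

After k steps, d_k ≈ 3.47e-04·0.586^k.
Need 0.586^k ≤ 1e-13/3.47e-04 = 2.88184e-10.
k ≥ ln(2.88184e-10)/ln(0.586) = -21.9674/-0.53444 = 41.104.
Smallest integer k = 42.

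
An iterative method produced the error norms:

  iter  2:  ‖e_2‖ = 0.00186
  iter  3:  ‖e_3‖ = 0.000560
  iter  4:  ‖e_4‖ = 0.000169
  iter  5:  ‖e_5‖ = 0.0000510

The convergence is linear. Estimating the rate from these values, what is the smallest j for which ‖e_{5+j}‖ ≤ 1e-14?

Rate ρ ≈ ‖e_5‖/‖e_4‖ = 0.0000510/0.000169 = 0.3018.
After j more steps, ‖e_{5+j}‖ ≈ 0.0000510·ρ^j; need ρ^j ≤ 1e-14/0.0000510 = 1.96078e-10.
j ≥ ln(1.96078e-10)/ln(0.3018) = -22.3525/-1.19799 = 18.658.
So 19 more iterations are needed.

19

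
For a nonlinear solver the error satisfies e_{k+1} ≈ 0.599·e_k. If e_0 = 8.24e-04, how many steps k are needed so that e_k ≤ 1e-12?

41

After k steps, e_k ≈ 8.24e-04·0.599^k.
Need 0.599^k ≤ 1e-12/8.24e-04 = 1.21359e-09.
k ≥ ln(1.21359e-09)/ln(0.599) = -20.5297/-0.51249 = 40.059.
Smallest integer k = 41.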